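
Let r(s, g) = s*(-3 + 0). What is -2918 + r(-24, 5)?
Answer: -2846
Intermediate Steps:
r(s, g) = -3*s (r(s, g) = s*(-3) = -3*s)
-2918 + r(-24, 5) = -2918 - 3*(-24) = -2918 + 72 = -2846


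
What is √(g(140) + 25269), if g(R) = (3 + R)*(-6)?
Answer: √24411 ≈ 156.24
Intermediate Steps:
g(R) = -18 - 6*R
√(g(140) + 25269) = √((-18 - 6*140) + 25269) = √((-18 - 840) + 25269) = √(-858 + 25269) = √24411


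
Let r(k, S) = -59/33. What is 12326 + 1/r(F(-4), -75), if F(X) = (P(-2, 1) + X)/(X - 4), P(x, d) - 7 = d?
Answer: 727201/59 ≈ 12325.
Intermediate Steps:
P(x, d) = 7 + d
F(X) = (8 + X)/(-4 + X) (F(X) = ((7 + 1) + X)/(X - 4) = (8 + X)/(-4 + X))
r(k, S) = -59/33 (r(k, S) = -59*1/33 = -59/33)
12326 + 1/r(F(-4), -75) = 12326 + 1/(-59/33) = 12326 - 33/59 = 727201/59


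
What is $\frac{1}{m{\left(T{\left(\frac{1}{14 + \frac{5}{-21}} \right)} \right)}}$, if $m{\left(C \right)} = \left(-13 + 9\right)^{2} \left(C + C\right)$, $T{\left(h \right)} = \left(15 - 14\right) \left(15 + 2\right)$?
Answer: $\frac{1}{544} \approx 0.0018382$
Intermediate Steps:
$T{\left(h \right)} = 17$ ($T{\left(h \right)} = 1 \cdot 17 = 17$)
$m{\left(C \right)} = 32 C$ ($m{\left(C \right)} = \left(-4\right)^{2} \cdot 2 C = 16 \cdot 2 C = 32 C$)
$\frac{1}{m{\left(T{\left(\frac{1}{14 + \frac{5}{-21}} \right)} \right)}} = \frac{1}{32 \cdot 17} = \frac{1}{544}$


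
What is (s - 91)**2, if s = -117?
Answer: 43264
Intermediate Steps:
(s - 91)**2 = (-117 - 91)**2 = (-208)**2 = 43264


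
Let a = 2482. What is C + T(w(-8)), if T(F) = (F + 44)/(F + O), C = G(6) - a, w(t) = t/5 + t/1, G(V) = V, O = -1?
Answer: -131400/53 ≈ -2479.2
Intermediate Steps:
w(t) = 6*t/5 (w(t) = t*(⅕) + t*1 = t/5 + t = 6*t/5)
C = -2476 (C = 6 - 1*2482 = 6 - 2482 = -2476)
T(F) = (44 + F)/(-1 + F) (T(F) = (F + 44)/(F - 1) = (44 + F)/(-1 + F))
C + T(w(-8)) = -2476 + (44 + (6/5)*(-8))/(-1 + (6/5)*(-8)) = -2476 + (44 - 48/5)/(-1 - 48/5) = -2476 + (172/5)/(-53/5) = -2476 - 5/53*172/5 = -2476 - 172/53 = -131400/53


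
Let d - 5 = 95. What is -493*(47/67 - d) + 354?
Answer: 3303647/67 ≈ 49308.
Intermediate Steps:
d = 100 (d = 5 + 95 = 100)
-493*(47/67 - d) + 354 = -493*(47/67 - 1*100) + 354 = -493*(47*(1/67) - 100) + 354 = -493*(47/67 - 100) + 354 = -493*(-6653/67) + 354 = 3279929/67 + 354 = 3303647/67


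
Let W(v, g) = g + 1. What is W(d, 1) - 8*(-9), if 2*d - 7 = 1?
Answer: 74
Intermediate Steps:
d = 4 (d = 7/2 + (½)*1 = 7/2 + ½ = 4)
W(v, g) = 1 + g
W(d, 1) - 8*(-9) = (1 + 1) - 8*(-9) = 2 + 72 = 74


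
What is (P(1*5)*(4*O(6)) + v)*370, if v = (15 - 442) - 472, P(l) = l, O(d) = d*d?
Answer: -66230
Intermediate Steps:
O(d) = d²
v = -899 (v = -427 - 472 = -899)
(P(1*5)*(4*O(6)) + v)*370 = ((1*5)*(4*6²) - 899)*370 = (5*(4*36) - 899)*370 = (5*144 - 899)*370 = (720 - 899)*370 = -179*370 = -66230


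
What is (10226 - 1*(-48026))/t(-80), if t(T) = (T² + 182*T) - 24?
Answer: -14563/2046 ≈ -7.1178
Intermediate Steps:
t(T) = -24 + T² + 182*T
(10226 - 1*(-48026))/t(-80) = (10226 - 1*(-48026))/(-24 + (-80)² + 182*(-80)) = (10226 + 48026)/(-24 + 6400 - 14560) = 58252/(-8184) = 58252*(-1/8184) = -14563/2046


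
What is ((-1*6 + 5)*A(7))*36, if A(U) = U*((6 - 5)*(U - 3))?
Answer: -1008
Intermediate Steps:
A(U) = U*(-3 + U) (A(U) = U*(1*(-3 + U)) = U*(-3 + U))
((-1*6 + 5)*A(7))*36 = ((-1*6 + 5)*(7*(-3 + 7)))*36 = ((-6 + 5)*(7*4))*36 = -1*28*36 = -28*36 = -1008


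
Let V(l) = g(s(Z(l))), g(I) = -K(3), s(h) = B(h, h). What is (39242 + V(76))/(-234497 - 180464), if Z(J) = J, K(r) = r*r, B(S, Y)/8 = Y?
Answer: -39233/414961 ≈ -0.094546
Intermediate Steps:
B(S, Y) = 8*Y
K(r) = r²
s(h) = 8*h
g(I) = -9 (g(I) = -1*3² = -1*9 = -9)
V(l) = -9
(39242 + V(76))/(-234497 - 180464) = (39242 - 9)/(-234497 - 180464) = 39233/(-414961) = 39233*(-1/414961) = -39233/414961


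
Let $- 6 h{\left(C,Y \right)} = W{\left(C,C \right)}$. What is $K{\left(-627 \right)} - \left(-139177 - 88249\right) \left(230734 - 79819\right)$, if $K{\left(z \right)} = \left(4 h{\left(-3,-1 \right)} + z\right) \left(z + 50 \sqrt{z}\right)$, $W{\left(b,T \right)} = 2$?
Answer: $34322388755 - \frac{94250 i \sqrt{627}}{3} \approx 3.4322 \cdot 10^{10} - 7.8667 \cdot 10^{5} i$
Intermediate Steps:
$h{\left(C,Y \right)} = - \frac{1}{3}$ ($h{\left(C,Y \right)} = \left(- \frac{1}{6}\right) 2 = - \frac{1}{3}$)
$K{\left(z \right)} = \left(- \frac{4}{3} + z\right) \left(z + 50 \sqrt{z}\right)$ ($K{\left(z \right)} = \left(4 \left(- \frac{1}{3}\right) + z\right) \left(z + 50 \sqrt{z}\right) = \left(- \frac{4}{3} + z\right) \left(z + 50 \sqrt{z}\right)$)
$K{\left(-627 \right)} - \left(-139177 - 88249\right) \left(230734 - 79819\right) = \left(\left(-627\right)^{2} + 50 \left(-627\right)^{\frac{3}{2}} - \frac{200 \sqrt{-627}}{3} - -836\right) - \left(-139177 - 88249\right) \left(230734 - 79819\right) = \left(393129 + 50 \left(- 627 i \sqrt{627}\right) - \frac{200 i \sqrt{627}}{3} + 836\right) - \left(-227426\right) 150915 = \left(393129 - 31350 i \sqrt{627} - \frac{200 i \sqrt{627}}{3} + 836\right) - -34321994790 = \left(393965 - \frac{94250 i \sqrt{627}}{3}\right) + 34321994790 = 34322388755 - \frac{94250 i \sqrt{627}}{3}$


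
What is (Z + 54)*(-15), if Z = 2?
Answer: -840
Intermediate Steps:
(Z + 54)*(-15) = (2 + 54)*(-15) = 56*(-15) = -840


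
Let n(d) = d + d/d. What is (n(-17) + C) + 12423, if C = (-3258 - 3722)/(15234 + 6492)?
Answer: 134773751/10863 ≈ 12407.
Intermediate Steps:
n(d) = 1 + d (n(d) = d + 1 = 1 + d)
C = -3490/10863 (C = -6980/21726 = -6980*1/21726 = -3490/10863 ≈ -0.32127)
(n(-17) + C) + 12423 = ((1 - 17) - 3490/10863) + 12423 = (-16 - 3490/10863) + 12423 = -177298/10863 + 12423 = 134773751/10863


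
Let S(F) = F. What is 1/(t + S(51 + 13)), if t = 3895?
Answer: 1/3959 ≈ 0.00025259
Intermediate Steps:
1/(t + S(51 + 13)) = 1/(3895 + (51 + 13)) = 1/(3895 + 64) = 1/3959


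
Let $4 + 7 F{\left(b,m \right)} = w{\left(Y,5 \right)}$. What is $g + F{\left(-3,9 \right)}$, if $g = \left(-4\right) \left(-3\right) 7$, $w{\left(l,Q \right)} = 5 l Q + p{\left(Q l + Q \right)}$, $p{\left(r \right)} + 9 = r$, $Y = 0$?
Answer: $\frac{580}{7} \approx 82.857$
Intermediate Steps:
$p{\left(r \right)} = -9 + r$
$w{\left(l,Q \right)} = -9 + Q + 6 Q l$ ($w{\left(l,Q \right)} = 5 l Q - \left(9 - Q - Q l\right) = 5 Q l - \left(9 - Q - Q l\right) = 5 Q l + \left(-9 + Q + Q l\right) = -9 + Q + 6 Q l$)
$g = 84$ ($g = 12 \cdot 7 = 84$)
$F{\left(b,m \right)} = - \frac{8}{7}$ ($F{\left(b,m \right)} = - \frac{4}{7} + \frac{-9 + 5 + 6 \cdot 5 \cdot 0}{7} = - \frac{4}{7} + \frac{-9 + 5 + 0}{7} = - \frac{4}{7} + \frac{1}{7} \left(-4\right) = - \frac{4}{7} - \frac{4}{7} = - \frac{8}{7}$)
$g + F{\left(-3,9 \right)} = 84 - \frac{8}{7} = \frac{580}{7}$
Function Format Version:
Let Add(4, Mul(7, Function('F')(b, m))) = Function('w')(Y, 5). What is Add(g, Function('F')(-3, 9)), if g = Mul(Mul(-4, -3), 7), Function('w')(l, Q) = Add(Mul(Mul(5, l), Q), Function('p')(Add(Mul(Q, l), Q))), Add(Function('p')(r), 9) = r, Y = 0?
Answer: Rational(580, 7) ≈ 82.857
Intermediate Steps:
Function('p')(r) = Add(-9, r)
Function('w')(l, Q) = Add(-9, Q, Mul(6, Q, l)) (Function('w')(l, Q) = Add(Mul(Mul(5, l), Q), Add(-9, Add(Mul(Q, l), Q))) = Add(Mul(5, Q, l), Add(-9, Add(Q, Mul(Q, l)))) = Add(Mul(5, Q, l), Add(-9, Q, Mul(Q, l))) = Add(-9, Q, Mul(6, Q, l)))
g = 84 (g = Mul(12, 7) = 84)
Function('F')(b, m) = Rational(-8, 7) (Function('F')(b, m) = Add(Rational(-4, 7), Mul(Rational(1, 7), Add(-9, 5, Mul(6, 5, 0)))) = Add(Rational(-4, 7), Mul(Rational(1, 7), Add(-9, 5, 0))) = Add(Rational(-4, 7), Mul(Rational(1, 7), -4)) = Add(Rational(-4, 7), Rational(-4, 7)) = Rational(-8, 7))
Add(g, Function('F')(-3, 9)) = Add(84, Rational(-8, 7)) = Rational(580, 7)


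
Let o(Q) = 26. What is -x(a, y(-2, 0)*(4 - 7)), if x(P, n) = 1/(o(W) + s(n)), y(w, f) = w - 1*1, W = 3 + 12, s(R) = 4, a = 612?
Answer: -1/30 ≈ -0.033333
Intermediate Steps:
W = 15
y(w, f) = -1 + w (y(w, f) = w - 1 = -1 + w)
x(P, n) = 1/30 (x(P, n) = 1/(26 + 4) = 1/30)
-x(a, y(-2, 0)*(4 - 7)) = -1*1/30 = -1/30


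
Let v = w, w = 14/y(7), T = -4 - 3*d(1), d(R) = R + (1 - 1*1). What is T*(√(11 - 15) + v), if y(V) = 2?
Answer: -49 - 14*I ≈ -49.0 - 14.0*I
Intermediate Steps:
d(R) = R (d(R) = R + (1 - 1) = R + 0 = R)
T = -7 (T = -4 - 3*1 = -4 - 3 = -7)
w = 7 (w = 14/2 = 14*(½) = 7)
v = 7
T*(√(11 - 15) + v) = -7*(√(11 - 15) + 7) = -7*(√(-4) + 7) = -7*(2*I + 7) = -7*(7 + 2*I) = -49 - 14*I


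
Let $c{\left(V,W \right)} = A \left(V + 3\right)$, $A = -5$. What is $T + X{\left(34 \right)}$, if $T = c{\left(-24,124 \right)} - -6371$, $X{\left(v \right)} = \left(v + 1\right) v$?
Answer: $7666$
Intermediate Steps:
$c{\left(V,W \right)} = -15 - 5 V$ ($c{\left(V,W \right)} = - 5 \left(V + 3\right) = - 5 \left(3 + V\right) = -15 - 5 V$)
$X{\left(v \right)} = v \left(1 + v\right)$ ($X{\left(v \right)} = \left(1 + v\right) v = v \left(1 + v\right)$)
$T = 6476$ ($T = \left(-15 - -120\right) - -6371 = \left(-15 + 120\right) + 6371 = 105 + 6371 = 6476$)
$T + X{\left(34 \right)} = 6476 + 34 \left(1 + 34\right) = 6476 + 34 \cdot 35 = 6476 + 1190 = 7666$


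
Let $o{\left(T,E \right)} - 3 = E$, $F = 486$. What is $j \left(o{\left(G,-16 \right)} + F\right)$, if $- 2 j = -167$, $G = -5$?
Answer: $\frac{78991}{2} \approx 39496.0$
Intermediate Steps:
$o{\left(T,E \right)} = 3 + E$
$j = \frac{167}{2}$ ($j = \left(- \frac{1}{2}\right) \left(-167\right) = \frac{167}{2} \approx 83.5$)
$j \left(o{\left(G,-16 \right)} + F\right) = \frac{167 \left(\left(3 - 16\right) + 486\right)}{2} = \frac{167 \left(-13 + 486\right)}{2} = \frac{167}{2} \cdot 473 = \frac{78991}{2}$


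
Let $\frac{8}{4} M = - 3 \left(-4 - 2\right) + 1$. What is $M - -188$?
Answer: $\frac{395}{2} \approx 197.5$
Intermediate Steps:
$M = \frac{19}{2}$ ($M = \frac{- 3 \left(-4 - 2\right) + 1}{2} = \frac{\left(-3\right) \left(-6\right) + 1}{2} = \frac{18 + 1}{2} = \frac{1}{2} \cdot 19 = \frac{19}{2} \approx 9.5$)
$M - -188 = \frac{19}{2} - -188 = \frac{19}{2} + 188 = \frac{395}{2}$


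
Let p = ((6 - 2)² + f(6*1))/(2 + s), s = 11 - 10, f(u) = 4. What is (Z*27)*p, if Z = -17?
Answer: -3060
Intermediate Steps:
s = 1
p = 20/3 (p = ((6 - 2)² + 4)/(2 + 1) = (4² + 4)/3 = (16 + 4)*(⅓) = 20*(⅓) = 20/3 ≈ 6.6667)
(Z*27)*p = -17*27*(20/3) = -459*20/3 = -3060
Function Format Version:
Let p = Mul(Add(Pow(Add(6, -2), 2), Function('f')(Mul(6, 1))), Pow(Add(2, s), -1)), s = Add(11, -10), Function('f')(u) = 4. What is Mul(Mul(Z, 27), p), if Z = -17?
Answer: -3060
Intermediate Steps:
s = 1
p = Rational(20, 3) (p = Mul(Add(Pow(Add(6, -2), 2), 4), Pow(Add(2, 1), -1)) = Mul(Add(Pow(4, 2), 4), Pow(3, -1)) = Mul(Add(16, 4), Rational(1, 3)) = Mul(20, Rational(1, 3)) = Rational(20, 3) ≈ 6.6667)
Mul(Mul(Z, 27), p) = Mul(Mul(-17, 27), Rational(20, 3)) = Mul(-459, Rational(20, 3)) = -3060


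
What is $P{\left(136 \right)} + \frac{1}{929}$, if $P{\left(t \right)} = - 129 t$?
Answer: $- \frac{16298375}{929} \approx -17544.0$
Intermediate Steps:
$P{\left(136 \right)} + \frac{1}{929} = \left(-129\right) 136 + \frac{1}{929} = -17544 + \frac{1}{929} = - \frac{16298375}{929}$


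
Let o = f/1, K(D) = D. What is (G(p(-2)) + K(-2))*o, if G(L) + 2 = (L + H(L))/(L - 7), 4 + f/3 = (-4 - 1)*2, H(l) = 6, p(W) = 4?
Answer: 308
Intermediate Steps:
f = -42 (f = -12 + 3*((-4 - 1)*2) = -12 + 3*(-5*2) = -12 + 3*(-10) = -12 - 30 = -42)
G(L) = -2 + (6 + L)/(-7 + L) (G(L) = -2 + (L + 6)/(L - 7) = -2 + (6 + L)/(-7 + L))
o = -42 (o = -42/1 = -42*1 = -42)
(G(p(-2)) + K(-2))*o = ((20 - 1*4)/(-7 + 4) - 2)*(-42) = ((20 - 4)/(-3) - 2)*(-42) = (-1/3*16 - 2)*(-42) = (-16/3 - 2)*(-42) = -22/3*(-42) = 308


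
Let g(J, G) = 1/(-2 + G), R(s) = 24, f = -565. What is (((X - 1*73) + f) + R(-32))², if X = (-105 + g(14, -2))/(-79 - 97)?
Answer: 186481467225/495616 ≈ 3.7626e+5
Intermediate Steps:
X = 421/704 (X = (-105 + 1/(-2 - 2))/(-79 - 97) = (-105 + 1/(-4))/(-176) = (-105 - ¼)*(-1/176) = -421/4*(-1/176) = 421/704 ≈ 0.59801)
(((X - 1*73) + f) + R(-32))² = (((421/704 - 1*73) - 565) + 24)² = (((421/704 - 73) - 565) + 24)² = ((-50971/704 - 565) + 24)² = (-448731/704 + 24)² = (-431835/704)² = 186481467225/495616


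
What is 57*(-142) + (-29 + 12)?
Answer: -8111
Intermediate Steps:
57*(-142) + (-29 + 12) = -8094 - 17 = -8111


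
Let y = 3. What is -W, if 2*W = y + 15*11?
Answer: -84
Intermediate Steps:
W = 84 (W = (3 + 15*11)/2 = (3 + 165)/2 = (½)*168 = 84)
-W = -1*84 = -84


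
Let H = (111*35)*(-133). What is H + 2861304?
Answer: 2344599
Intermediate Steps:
H = -516705 (H = 3885*(-133) = -516705)
H + 2861304 = -516705 + 2861304 = 2344599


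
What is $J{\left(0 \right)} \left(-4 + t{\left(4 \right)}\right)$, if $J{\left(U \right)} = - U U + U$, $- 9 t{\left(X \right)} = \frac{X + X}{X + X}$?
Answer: $0$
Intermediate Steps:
$t{\left(X \right)} = - \frac{1}{9}$ ($t{\left(X \right)} = - \frac{\left(X + X\right) \frac{1}{X + X}}{9} = - \frac{2 X \frac{1}{2 X}}{9} = \left(- \frac{1}{9}\right) 1 = - \frac{1}{9}$)
$J{\left(U \right)} = U - U^{2}$ ($J{\left(U \right)} = - U^{2} + U = U - U^{2}$)
$J{\left(0 \right)} \left(-4 + t{\left(4 \right)}\right) = 0 \left(1 - 0\right) \left(-4 - \frac{1}{9}\right) = 0 \left(1 + 0\right) \left(- \frac{37}{9}\right) = 0 \cdot 1 \left(- \frac{37}{9}\right) = 0 \left(- \frac{37}{9}\right) = 0$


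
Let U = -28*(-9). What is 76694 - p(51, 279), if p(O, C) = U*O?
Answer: 63842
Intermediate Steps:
U = 252
p(O, C) = 252*O
76694 - p(51, 279) = 76694 - 252*51 = 76694 - 1*12852 = 76694 - 12852 = 63842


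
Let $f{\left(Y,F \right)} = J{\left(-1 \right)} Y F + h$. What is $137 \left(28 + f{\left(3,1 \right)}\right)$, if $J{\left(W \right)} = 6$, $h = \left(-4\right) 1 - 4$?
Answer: $5206$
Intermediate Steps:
$h = -8$ ($h = -4 - 4 = -8$)
$f{\left(Y,F \right)} = -8 + 6 F Y$ ($f{\left(Y,F \right)} = 6 Y F - 8 = 6 F Y - 8 = -8 + 6 F Y$)
$137 \left(28 + f{\left(3,1 \right)}\right) = 137 \left(28 - \left(8 - 18\right)\right) = 137 \left(28 + \left(-8 + 18\right)\right) = 137 \left(28 + 10\right) = 137 \cdot 38 = 5206$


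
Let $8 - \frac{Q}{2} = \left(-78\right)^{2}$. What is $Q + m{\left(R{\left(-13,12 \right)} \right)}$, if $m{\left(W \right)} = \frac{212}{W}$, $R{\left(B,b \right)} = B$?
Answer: $- \frac{158188}{13} \approx -12168.0$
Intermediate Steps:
$Q = -12152$ ($Q = 16 - 2 \left(-78\right)^{2} = 16 - 12168 = -12152$)
$Q + m{\left(R{\left(-13,12 \right)} \right)} = -12152 + \frac{212}{-13} = -12152 + 212 \left(- \frac{1}{13}\right) = -12152 - \frac{212}{13} = - \frac{158188}{13}$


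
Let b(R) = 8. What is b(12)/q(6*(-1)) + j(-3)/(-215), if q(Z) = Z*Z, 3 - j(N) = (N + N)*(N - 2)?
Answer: 673/1935 ≈ 0.34780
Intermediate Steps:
j(N) = 3 - 2*N*(-2 + N) (j(N) = 3 - (N + N)*(N - 2) = 3 - 2*N*(-2 + N))
q(Z) = Z²
b(12)/q(6*(-1)) + j(-3)/(-215) = 8/((6*(-1))²) + (3 - 2*(-3)² + 4*(-3))/(-215) = 8/((-6)²) + (3 - 2*9 - 12)*(-1/215) = 8/36 + (3 - 18 - 12)*(-1/215) = 8*(1/36) - 27*(-1/215) = 2/9 + 27/215 = 673/1935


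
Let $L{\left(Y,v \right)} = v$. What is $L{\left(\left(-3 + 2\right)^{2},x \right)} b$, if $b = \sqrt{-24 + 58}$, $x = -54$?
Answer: $- 54 \sqrt{34} \approx -314.87$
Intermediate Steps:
$b = \sqrt{34} \approx 5.8309$
$L{\left(\left(-3 + 2\right)^{2},x \right)} b = - 54 \sqrt{34}$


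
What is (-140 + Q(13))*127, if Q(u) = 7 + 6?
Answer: -16129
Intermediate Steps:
Q(u) = 13
(-140 + Q(13))*127 = (-140 + 13)*127 = -127*127 = -16129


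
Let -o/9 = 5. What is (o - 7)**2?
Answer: 2704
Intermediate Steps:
o = -45 (o = -9*5 = -45)
(o - 7)**2 = (-45 - 7)**2 = (-52)**2 = 2704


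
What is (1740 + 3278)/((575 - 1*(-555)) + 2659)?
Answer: 5018/3789 ≈ 1.3244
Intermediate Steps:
(1740 + 3278)/((575 - 1*(-555)) + 2659) = 5018/((575 + 555) + 2659) = 5018/(1130 + 2659) = 5018/3789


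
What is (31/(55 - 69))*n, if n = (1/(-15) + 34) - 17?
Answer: -3937/105 ≈ -37.495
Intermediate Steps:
n = 254/15 (n = (-1/15 + 34) - 17 = 509/15 - 17 = 254/15 ≈ 16.933)
(31/(55 - 69))*n = (31/(55 - 69))*(254/15) = (31/(-14))*(254/15) = (31*(-1/14))*(254/15) = -31/14*254/15 = -3937/105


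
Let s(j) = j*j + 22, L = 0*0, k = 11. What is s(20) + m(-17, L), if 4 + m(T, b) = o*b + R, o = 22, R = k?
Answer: 429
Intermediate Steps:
R = 11
L = 0
m(T, b) = 7 + 22*b (m(T, b) = -4 + (22*b + 11) = -4 + (11 + 22*b) = 7 + 22*b)
s(j) = 22 + j² (s(j) = j² + 22 = 22 + j²)
s(20) + m(-17, L) = (22 + 20²) + (7 + 22*0) = (22 + 400) + (7 + 0) = 422 + 7 = 429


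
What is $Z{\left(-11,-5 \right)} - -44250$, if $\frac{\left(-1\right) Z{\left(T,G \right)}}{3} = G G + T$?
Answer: $44208$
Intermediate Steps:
$Z{\left(T,G \right)} = - 3 T - 3 G^{2}$ ($Z{\left(T,G \right)} = - 3 \left(G G + T\right) = - 3 \left(G^{2} + T\right) = - 3 \left(T + G^{2}\right) = - 3 T - 3 G^{2}$)
$Z{\left(-11,-5 \right)} - -44250 = \left(\left(-3\right) \left(-11\right) - 3 \left(-5\right)^{2}\right) - -44250 = \left(33 - 75\right) + 44250 = -42 + 44250 = 44208$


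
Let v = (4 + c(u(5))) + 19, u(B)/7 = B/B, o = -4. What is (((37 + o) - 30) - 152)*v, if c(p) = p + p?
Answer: -5513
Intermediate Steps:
u(B) = 7 (u(B) = 7*(B/B) = 7*1 = 7)
c(p) = 2*p
v = 37 (v = (4 + 2*7) + 19 = (4 + 14) + 19 = 18 + 19 = 37)
(((37 + o) - 30) - 152)*v = (((37 - 4) - 30) - 152)*37 = ((33 - 30) - 152)*37 = (3 - 152)*37 = -149*37 = -5513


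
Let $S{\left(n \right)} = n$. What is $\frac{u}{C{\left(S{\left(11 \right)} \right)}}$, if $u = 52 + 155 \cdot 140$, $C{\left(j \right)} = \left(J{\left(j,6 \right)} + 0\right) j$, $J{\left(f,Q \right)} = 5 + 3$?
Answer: $\frac{2719}{11} \approx 247.18$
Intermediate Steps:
$J{\left(f,Q \right)} = 8$
$C{\left(j \right)} = 8 j$ ($C{\left(j \right)} = \left(8 + 0\right) j = 8 j$)
$u = 21752$ ($u = 52 + 21700 = 21752$)
$\frac{u}{C{\left(S{\left(11 \right)} \right)}} = \frac{21752}{8 \cdot 11} = \frac{21752}{88} = 21752 \cdot \frac{1}{88} = \frac{2719}{11}$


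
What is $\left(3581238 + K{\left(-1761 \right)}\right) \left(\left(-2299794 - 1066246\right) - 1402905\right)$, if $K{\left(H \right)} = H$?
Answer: $-17070328941765$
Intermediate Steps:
$\left(3581238 + K{\left(-1761 \right)}\right) \left(\left(-2299794 - 1066246\right) - 1402905\right) = \left(3581238 - 1761\right) \left(\left(-2299794 - 1066246\right) - 1402905\right) = 3579477 \left(\left(-2299794 - 1066246\right) - 1402905\right) = 3579477 \left(-3366040 - 1402905\right) = 3579477 \left(-4768945\right) = -17070328941765$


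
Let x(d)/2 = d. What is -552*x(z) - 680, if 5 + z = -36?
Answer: 44584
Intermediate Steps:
z = -41 (z = -5 - 36 = -41)
x(d) = 2*d
-552*x(z) - 680 = -1104*(-41) - 680 = -552*(-82) - 680 = 45264 - 680 = 44584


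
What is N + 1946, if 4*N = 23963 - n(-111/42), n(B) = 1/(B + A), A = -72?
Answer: 33175629/4180 ≈ 7936.8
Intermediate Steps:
n(B) = 1/(-72 + B) (n(B) = 1/(B - 72) = 1/(-72 + B))
N = 25041349/4180 (N = (23963 - 1/(-72 - 111/42))/4 = (23963 - 1/(-72 - 111*1/42))/4 = (23963 - 1/(-72 - 37/14))/4 = (23963 - 1/(-1045/14))/4 = (23963 - 1*(-14/1045))/4 = (23963 + 14/1045)/4 = (¼)*(25041349/1045) = 25041349/4180 ≈ 5990.8)
N + 1946 = 25041349/4180 + 1946 = 33175629/4180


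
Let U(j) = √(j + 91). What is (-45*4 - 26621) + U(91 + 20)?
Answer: -26801 + √202 ≈ -26787.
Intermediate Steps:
U(j) = √(91 + j)
(-45*4 - 26621) + U(91 + 20) = (-45*4 - 26621) + √(91 + (91 + 20)) = (-180 - 26621) + √(91 + 111) = -26801 + √202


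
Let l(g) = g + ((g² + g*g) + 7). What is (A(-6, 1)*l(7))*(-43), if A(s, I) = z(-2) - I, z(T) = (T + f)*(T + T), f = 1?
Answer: -14448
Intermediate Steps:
z(T) = 2*T*(1 + T) (z(T) = (T + 1)*(T + T) = (1 + T)*(2*T) = 2*T*(1 + T))
l(g) = 7 + g + 2*g² (l(g) = g + ((g² + g²) + 7) = g + (2*g² + 7) = g + (7 + 2*g²) = 7 + g + 2*g²)
A(s, I) = 4 - I (A(s, I) = 2*(-2)*(1 - 2) - I = 2*(-2)*(-1) - I = 4 - I)
(A(-6, 1)*l(7))*(-43) = ((4 - 1*1)*(7 + 7 + 2*7²))*(-43) = ((4 - 1)*(7 + 7 + 2*49))*(-43) = (3*(7 + 7 + 98))*(-43) = (3*112)*(-43) = 336*(-43) = -14448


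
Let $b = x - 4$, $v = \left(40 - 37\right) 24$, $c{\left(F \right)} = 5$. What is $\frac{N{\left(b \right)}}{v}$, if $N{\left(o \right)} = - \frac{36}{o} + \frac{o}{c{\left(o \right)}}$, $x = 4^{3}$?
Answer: $\frac{19}{120} \approx 0.15833$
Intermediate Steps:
$x = 64$
$v = 72$ ($v = \left(40 - 37\right) 24 = 3 \cdot 24 = 72$)
$b = 60$ ($b = 64 - 4 = 60$)
$N{\left(o \right)} = - \frac{36}{o} + \frac{o}{5}$
$\frac{N{\left(b \right)}}{v} = \frac{- \frac{36}{60} + \frac{1}{5} \cdot 60}{72} = \left(\left(-36\right) \frac{1}{60} + 12\right) \frac{1}{72} = \left(- \frac{3}{5} + 12\right) \frac{1}{72} = \frac{57}{5} \cdot \frac{1}{72} = \frac{19}{120}$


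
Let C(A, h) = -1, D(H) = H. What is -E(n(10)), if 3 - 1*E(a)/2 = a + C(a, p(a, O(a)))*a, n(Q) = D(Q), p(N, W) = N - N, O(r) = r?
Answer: -6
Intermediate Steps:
p(N, W) = 0
n(Q) = Q
E(a) = 6 (E(a) = 6 - 2*(a - a) = 6 - 2*0 = 6 + 0 = 6)
-E(n(10)) = -1*6 = -6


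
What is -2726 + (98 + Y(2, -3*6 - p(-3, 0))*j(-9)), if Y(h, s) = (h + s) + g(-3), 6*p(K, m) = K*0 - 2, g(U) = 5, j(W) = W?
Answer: -2532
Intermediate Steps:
p(K, m) = -⅓ (p(K, m) = (K*0 - 2)/6 = (0 - 2)/6 = (⅙)*(-2) = -⅓)
Y(h, s) = 5 + h + s (Y(h, s) = (h + s) + 5 = 5 + h + s)
-2726 + (98 + Y(2, -3*6 - p(-3, 0))*j(-9)) = -2726 + (98 + (5 + 2 + (-3*6 - 1*(-⅓)))*(-9)) = -2726 + (98 + (5 + 2 + (-18 + ⅓))*(-9)) = -2726 + (98 + (5 + 2 - 53/3)*(-9)) = -2726 + (98 - 32/3*(-9)) = -2726 + (98 + 96) = -2726 + 194 = -2532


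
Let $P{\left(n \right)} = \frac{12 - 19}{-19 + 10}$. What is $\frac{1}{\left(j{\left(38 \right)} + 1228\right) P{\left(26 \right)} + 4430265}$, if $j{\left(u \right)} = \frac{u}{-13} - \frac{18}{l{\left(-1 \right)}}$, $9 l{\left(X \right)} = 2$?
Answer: $\frac{117}{518445116} \approx 2.2567 \cdot 10^{-7}$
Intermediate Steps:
$P{\left(n \right)} = \frac{7}{9}$ ($P{\left(n \right)} = - \frac{7}{-9} = \left(-7\right) \left(- \frac{1}{9}\right) = \frac{7}{9}$)
$l{\left(X \right)} = \frac{2}{9}$ ($l{\left(X \right)} = \frac{1}{9} \cdot 2 = \frac{2}{9}$)
$j{\left(u \right)} = -81 - \frac{u}{13}$ ($j{\left(u \right)} = \frac{u}{-13} - \frac{18}{\frac{2}{9}} = u \left(- \frac{1}{13}\right) - 81 = - \frac{u}{13} - 81 = -81 - \frac{u}{13}$)
$\frac{1}{\left(j{\left(38 \right)} + 1228\right) P{\left(26 \right)} + 4430265} = \frac{1}{\left(\left(-81 - \frac{38}{13}\right) + 1228\right) \frac{7}{9} + 4430265} = \frac{1}{\left(- \frac{1091}{13} + 1228\right) \frac{7}{9} + 4430265} = \frac{1}{\frac{14873}{13} \cdot \frac{7}{9} + 4430265} = \frac{1}{\frac{104111}{117} + 4430265} = \frac{1}{\frac{518445116}{117}} = \frac{117}{518445116}$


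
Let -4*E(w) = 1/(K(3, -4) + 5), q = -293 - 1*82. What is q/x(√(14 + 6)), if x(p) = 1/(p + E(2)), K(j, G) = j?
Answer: 375/32 - 750*√5 ≈ -1665.3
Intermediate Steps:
q = -375 (q = -293 - 82 = -375)
E(w) = -1/32 (E(w) = -1/(4*(3 + 5)) = -¼/8 = -¼*⅛ = -1/32)
x(p) = 1/(-1/32 + p) (x(p) = 1/(p - 1/32) = 1/(-1/32 + p))
q/x(√(14 + 6)) = -(-375/32 + 375*√(14 + 6)) = -(-375/32 + 750*√5) = -375*(-1/32 + 2*√5) = 375/32 - 750*√5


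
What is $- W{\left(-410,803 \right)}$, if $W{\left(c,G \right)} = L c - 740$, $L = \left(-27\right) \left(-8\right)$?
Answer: $89300$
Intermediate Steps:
$L = 216$
$W{\left(c,G \right)} = -740 + 216 c$ ($W{\left(c,G \right)} = 216 c - 740 = -740 + 216 c$)
$- W{\left(-410,803 \right)} = - (-740 + 216 \left(-410\right)) = - (-740 - 88560) = \left(-1\right) \left(-89300\right) = 89300$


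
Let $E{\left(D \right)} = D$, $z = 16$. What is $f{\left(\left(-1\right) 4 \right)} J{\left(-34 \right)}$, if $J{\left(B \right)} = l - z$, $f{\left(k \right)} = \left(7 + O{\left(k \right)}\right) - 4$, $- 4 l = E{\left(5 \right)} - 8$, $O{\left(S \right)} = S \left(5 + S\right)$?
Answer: $\frac{61}{4} \approx 15.25$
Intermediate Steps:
$l = \frac{3}{4}$ ($l = - \frac{5 - 8}{4} = \left(- \frac{1}{4}\right) \left(-3\right) = \frac{3}{4} \approx 0.75$)
$f{\left(k \right)} = 3 + k \left(5 + k\right)$ ($f{\left(k \right)} = \left(7 + k \left(5 + k\right)\right) - 4 = 3 + k \left(5 + k\right)$)
$J{\left(B \right)} = - \frac{61}{4}$ ($J{\left(B \right)} = \frac{3}{4} - 16 = - \frac{61}{4}$)
$f{\left(\left(-1\right) 4 \right)} J{\left(-34 \right)} = \left(3 + \left(-1\right) 4 \left(5 - 4\right)\right) \left(- \frac{61}{4}\right) = \left(3 - 4 \left(5 - 4\right)\right) \left(- \frac{61}{4}\right) = \left(3 - 4\right) \left(- \frac{61}{4}\right) = \left(-1\right) \left(- \frac{61}{4}\right) = \frac{61}{4}$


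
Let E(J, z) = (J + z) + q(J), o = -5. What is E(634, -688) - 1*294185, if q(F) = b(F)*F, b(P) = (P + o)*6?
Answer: 2098477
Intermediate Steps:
b(P) = -30 + 6*P (b(P) = (P - 5)*6 = (-5 + P)*6 = -30 + 6*P)
q(F) = F*(-30 + 6*F) (q(F) = (-30 + 6*F)*F = F*(-30 + 6*F))
E(J, z) = J + z + 6*J*(-5 + J) (E(J, z) = (J + z) + 6*J*(-5 + J) = J + z + 6*J*(-5 + J))
E(634, -688) - 1*294185 = (634 - 688 + 6*634*(-5 + 634)) - 1*294185 = (634 - 688 + 6*634*629) - 294185 = (634 - 688 + 2392716) - 294185 = 2392662 - 294185 = 2098477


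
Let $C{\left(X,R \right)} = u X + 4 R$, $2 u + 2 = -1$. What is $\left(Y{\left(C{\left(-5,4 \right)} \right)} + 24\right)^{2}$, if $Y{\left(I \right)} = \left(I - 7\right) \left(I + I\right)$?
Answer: $\frac{2556801}{4} \approx 6.392 \cdot 10^{5}$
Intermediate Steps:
$u = - \frac{3}{2}$ ($u = -1 + \frac{1}{2} \left(-1\right) = -1 - \frac{1}{2} = - \frac{3}{2} \approx -1.5$)
$C{\left(X,R \right)} = 4 R - \frac{3 X}{2}$ ($C{\left(X,R \right)} = - \frac{3 X}{2} + 4 R = 4 R - \frac{3 X}{2}$)
$Y{\left(I \right)} = 2 I \left(-7 + I\right)$ ($Y{\left(I \right)} = \left(-7 + I\right) 2 I = 2 I \left(-7 + I\right)$)
$\left(Y{\left(C{\left(-5,4 \right)} \right)} + 24\right)^{2} = \left(2 \left(4 \cdot 4 - - \frac{15}{2}\right) \left(-7 + \left(4 \cdot 4 - - \frac{15}{2}\right)\right) + 24\right)^{2} = \left(2 \left(16 + \frac{15}{2}\right) \left(-7 + \left(16 + \frac{15}{2}\right)\right) + 24\right)^{2} = \left(2 \cdot \frac{47}{2} \left(-7 + \frac{47}{2}\right) + 24\right)^{2} = \left(2 \cdot \frac{47}{2} \cdot \frac{33}{2} + 24\right)^{2} = \left(\frac{1551}{2} + 24\right)^{2} = \left(\frac{1599}{2}\right)^{2} = \frac{2556801}{4}$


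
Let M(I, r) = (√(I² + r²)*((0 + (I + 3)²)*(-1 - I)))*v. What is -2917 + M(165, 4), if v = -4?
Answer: -2917 + 18740736*√27241 ≈ 3.0931e+9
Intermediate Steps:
M(I, r) = -4*(3 + I)²*√(I² + r²)*(-1 - I) (M(I, r) = (√(I² + r²)*((0 + (I + 3)²)*(-1 - I)))*(-4) = (√(I² + r²)*((0 + (3 + I)²)*(-1 - I)))*(-4) = (√(I² + r²)*((3 + I)²*(-1 - I)))*(-4) = ((3 + I)²*√(I² + r²)*(-1 - I))*(-4) = -4*(3 + I)²*√(I² + r²)*(-1 - I))
-2917 + M(165, 4) = -2917 + 4*(3 + 165)²*√(165² + 4²)*(1 + 165) = -2917 + 4*168²*√(27225 + 16)*166 = -2917 + 4*28224*√27241*166 = -2917 + 18740736*√27241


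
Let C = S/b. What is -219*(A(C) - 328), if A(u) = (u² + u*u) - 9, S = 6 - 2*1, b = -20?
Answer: 1844637/25 ≈ 73786.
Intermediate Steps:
S = 4 (S = 6 - 2 = 4)
C = -⅕ (C = 4/(-20) = 4*(-1/20) = -⅕ ≈ -0.20000)
A(u) = -9 + 2*u² (A(u) = (u² + u²) - 9 = 2*u² - 9 = -9 + 2*u²)
-219*(A(C) - 328) = -219*((-9 + 2*(-⅕)²) - 328) = -219*((-9 + 2*(1/25)) - 328) = -219*((-9 + 2/25) - 328) = -219*(-223/25 - 328) = -219*(-8423/25) = 1844637/25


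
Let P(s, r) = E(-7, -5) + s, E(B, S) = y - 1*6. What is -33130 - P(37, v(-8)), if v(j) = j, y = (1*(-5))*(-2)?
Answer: -33171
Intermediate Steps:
y = 10 (y = -5*(-2) = 10)
E(B, S) = 4 (E(B, S) = 10 - 1*6 = 10 - 6 = 4)
P(s, r) = 4 + s
-33130 - P(37, v(-8)) = -33130 - (4 + 37) = -33130 - 1*41 = -33130 - 41 = -33171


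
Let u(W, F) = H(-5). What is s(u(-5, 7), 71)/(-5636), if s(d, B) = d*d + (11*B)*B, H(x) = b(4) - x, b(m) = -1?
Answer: -55467/5636 ≈ -9.8416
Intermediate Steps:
H(x) = -1 - x
u(W, F) = 4 (u(W, F) = -1 - 1*(-5) = -1 + 5 = 4)
s(d, B) = d² + 11*B²
s(u(-5, 7), 71)/(-5636) = (4² + 11*71²)/(-5636) = (16 + 11*5041)*(-1/5636) = (16 + 55451)*(-1/5636) = 55467*(-1/5636) = -55467/5636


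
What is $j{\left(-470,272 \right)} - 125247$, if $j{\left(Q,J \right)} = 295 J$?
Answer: $-45007$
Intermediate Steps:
$j{\left(-470,272 \right)} - 125247 = 295 \cdot 272 - 125247 = 80240 - 125247 = -45007$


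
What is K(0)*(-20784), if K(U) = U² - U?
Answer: 0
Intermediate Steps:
K(0)*(-20784) = (0*(-1 + 0))*(-20784) = (0*(-1))*(-20784) = 0*(-20784) = 0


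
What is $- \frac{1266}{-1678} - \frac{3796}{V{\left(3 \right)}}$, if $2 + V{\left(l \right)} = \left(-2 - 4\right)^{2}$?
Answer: $- \frac{1581661}{14263} \approx -110.89$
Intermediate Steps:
$V{\left(l \right)} = 34$ ($V{\left(l \right)} = -2 + \left(-2 - 4\right)^{2} = -2 + \left(-6\right)^{2} = -2 + 36 = 34$)
$- \frac{1266}{-1678} - \frac{3796}{V{\left(3 \right)}} = - \frac{1266}{-1678} - \frac{3796}{34} = \left(-1266\right) \left(- \frac{1}{1678}\right) - \frac{1898}{17} = \frac{633}{839} - \frac{1898}{17} = - \frac{1581661}{14263}$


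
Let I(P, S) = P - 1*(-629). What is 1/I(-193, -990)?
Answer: 1/436 ≈ 0.0022936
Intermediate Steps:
I(P, S) = 629 + P (I(P, S) = P + 629 = 629 + P)
1/I(-193, -990) = 1/(629 - 193) = 1/436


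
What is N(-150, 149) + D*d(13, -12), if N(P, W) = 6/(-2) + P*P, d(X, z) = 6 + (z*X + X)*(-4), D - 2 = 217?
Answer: 149079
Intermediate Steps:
D = 219 (D = 2 + 217 = 219)
d(X, z) = 6 - 4*X - 4*X*z (d(X, z) = 6 + (X*z + X)*(-4) = 6 + (X + X*z)*(-4) = 6 + (-4*X - 4*X*z) = 6 - 4*X - 4*X*z)
N(P, W) = -3 + P² (N(P, W) = 6*(-½) + P² = -3 + P²)
N(-150, 149) + D*d(13, -12) = (-3 + (-150)²) + 219*(6 - 4*13 - 4*13*(-12)) = (-3 + 22500) + 219*(6 - 52 + 624) = 22497 + 219*578 = 22497 + 126582 = 149079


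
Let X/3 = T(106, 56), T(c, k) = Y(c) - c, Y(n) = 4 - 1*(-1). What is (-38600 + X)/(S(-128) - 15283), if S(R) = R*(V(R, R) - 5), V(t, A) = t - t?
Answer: 38903/14643 ≈ 2.6568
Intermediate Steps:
Y(n) = 5 (Y(n) = 4 + 1 = 5)
V(t, A) = 0
S(R) = -5*R (S(R) = R*(0 - 5) = R*(-5) = -5*R)
T(c, k) = 5 - c
X = -303 (X = 3*(5 - 1*106) = 3*(5 - 106) = 3*(-101) = -303)
(-38600 + X)/(S(-128) - 15283) = (-38600 - 303)/(-5*(-128) - 15283) = -38903/(640 - 15283) = -38903/(-14643) = -38903*(-1/14643) = 38903/14643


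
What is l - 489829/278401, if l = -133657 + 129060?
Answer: -1280299226/278401 ≈ -4598.8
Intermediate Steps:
l = -4597
l - 489829/278401 = -4597 - 489829/278401 = -1280299226/278401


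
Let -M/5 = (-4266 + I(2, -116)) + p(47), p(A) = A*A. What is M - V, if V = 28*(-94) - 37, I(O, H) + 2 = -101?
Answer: 13469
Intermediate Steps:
I(O, H) = -103 (I(O, H) = -2 - 101 = -103)
p(A) = A²
M = 10800 (M = -5*((-4266 - 103) + 47²) = -5*(-4369 + 2209) = -5*(-2160) = 10800)
V = -2669 (V = -2632 - 37 = -2669)
M - V = 10800 - 1*(-2669) = 10800 + 2669 = 13469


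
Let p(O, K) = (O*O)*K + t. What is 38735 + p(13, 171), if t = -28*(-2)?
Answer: 67690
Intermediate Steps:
t = 56
p(O, K) = 56 + K*O**2 (p(O, K) = (O*O)*K + 56 = O**2*K + 56 = K*O**2 + 56 = 56 + K*O**2)
38735 + p(13, 171) = 38735 + (56 + 171*13**2) = 38735 + (56 + 171*169) = 38735 + (56 + 28899) = 38735 + 28955 = 67690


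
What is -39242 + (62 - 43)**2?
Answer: -38881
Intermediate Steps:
-39242 + (62 - 43)**2 = -39242 + 19**2 = -39242 + 361 = -38881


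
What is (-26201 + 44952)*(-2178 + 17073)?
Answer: 279296145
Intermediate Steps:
(-26201 + 44952)*(-2178 + 17073) = 18751*14895 = 279296145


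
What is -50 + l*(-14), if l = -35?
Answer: 440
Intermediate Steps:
-50 + l*(-14) = -50 - 35*(-14) = -50 + 490 = 440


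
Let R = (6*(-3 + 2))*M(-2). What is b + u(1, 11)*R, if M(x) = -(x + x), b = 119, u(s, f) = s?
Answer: 95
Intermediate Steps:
M(x) = -2*x
R = -24 (R = (6*(-3 + 2))*(-2*(-2)) = (6*(-1))*4 = -6*4 = -24)
b + u(1, 11)*R = 119 + 1*(-24) = 119 - 24 = 95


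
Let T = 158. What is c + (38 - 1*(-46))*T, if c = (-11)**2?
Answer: 13393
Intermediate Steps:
c = 121
c + (38 - 1*(-46))*T = 121 + (38 - 1*(-46))*158 = 121 + (38 + 46)*158 = 121 + 84*158 = 121 + 13272 = 13393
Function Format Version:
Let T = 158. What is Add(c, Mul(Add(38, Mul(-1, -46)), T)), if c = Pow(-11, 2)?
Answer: 13393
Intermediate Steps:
c = 121
Add(c, Mul(Add(38, Mul(-1, -46)), T)) = Add(121, Mul(Add(38, Mul(-1, -46)), 158)) = Add(121, Mul(Add(38, 46), 158)) = Add(121, Mul(84, 158)) = Add(121, 13272) = 13393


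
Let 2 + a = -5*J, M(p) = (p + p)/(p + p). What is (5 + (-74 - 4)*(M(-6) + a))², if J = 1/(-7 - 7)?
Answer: 148996/49 ≈ 3040.7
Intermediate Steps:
J = -1/14 (J = 1/(-14) = -1/14 ≈ -0.071429)
M(p) = 1 (M(p) = (2*p)/((2*p)) = (2*p)*(1/(2*p)) = 1)
a = -23/14 (a = -2 - 5*(-1/14) = -2 + 5/14 = -23/14 ≈ -1.6429)
(5 + (-74 - 4)*(M(-6) + a))² = (5 + (-74 - 4)*(1 - 23/14))² = (5 - 78*(-9/14))² = (5 + 351/7)² = (386/7)² = 148996/49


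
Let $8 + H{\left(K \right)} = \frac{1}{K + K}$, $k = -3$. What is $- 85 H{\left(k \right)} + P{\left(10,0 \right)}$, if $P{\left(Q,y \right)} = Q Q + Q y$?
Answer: $\frac{4765}{6} \approx 794.17$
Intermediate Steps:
$P{\left(Q,y \right)} = Q^{2} + Q y$
$H{\left(K \right)} = -8 + \frac{1}{2 K}$ ($H{\left(K \right)} = -8 + \frac{1}{K + K} = -8 + \frac{1}{2 K}$)
$- 85 H{\left(k \right)} + P{\left(10,0 \right)} = - 85 \left(-8 + \frac{1}{2 \left(-3\right)}\right) + 10 \left(10 + 0\right) = - 85 \left(-8 + \frac{1}{2} \left(- \frac{1}{3}\right)\right) + 10 \cdot 10 = - 85 \left(-8 - \frac{1}{6}\right) + 100 = \left(-85\right) \left(- \frac{49}{6}\right) + 100 = \frac{4165}{6} + 100 = \frac{4765}{6}$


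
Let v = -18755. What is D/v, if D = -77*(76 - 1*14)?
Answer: 14/55 ≈ 0.25455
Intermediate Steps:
D = -4774 (D = -77*(76 - 14) = -77*62 = -4774)
D/v = -4774/(-18755) = -4774*(-1/18755) = 14/55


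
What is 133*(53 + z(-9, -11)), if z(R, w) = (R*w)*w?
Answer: -137788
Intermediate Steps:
z(R, w) = R*w²
133*(53 + z(-9, -11)) = 133*(53 - 9*(-11)²) = 133*(53 - 9*121) = 133*(53 - 1089) = 133*(-1036) = -137788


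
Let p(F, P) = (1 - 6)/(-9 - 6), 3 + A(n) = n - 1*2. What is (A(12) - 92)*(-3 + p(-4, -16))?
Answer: 680/3 ≈ 226.67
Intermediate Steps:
A(n) = -5 + n (A(n) = -3 + (n - 1*2) = -3 + (n - 2) = -3 + (-2 + n) = -5 + n)
p(F, P) = ⅓ (p(F, P) = -5/(-15) = -5*(-1/15) = ⅓)
(A(12) - 92)*(-3 + p(-4, -16)) = ((-5 + 12) - 92)*(-3 + ⅓) = (7 - 92)*(-8/3) = -85*(-8/3) = 680/3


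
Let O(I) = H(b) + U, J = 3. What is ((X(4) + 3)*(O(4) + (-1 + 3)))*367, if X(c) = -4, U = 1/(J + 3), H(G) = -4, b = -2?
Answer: 4037/6 ≈ 672.83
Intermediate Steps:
U = ⅙ (U = 1/(3 + 3) = 1/6 = ⅙ ≈ 0.16667)
O(I) = -23/6 (O(I) = -4 + ⅙ = -23/6)
((X(4) + 3)*(O(4) + (-1 + 3)))*367 = ((-4 + 3)*(-23/6 + (-1 + 3)))*367 = -(-23/6 + 2)*367 = -1*(-11/6)*367 = (11/6)*367 = 4037/6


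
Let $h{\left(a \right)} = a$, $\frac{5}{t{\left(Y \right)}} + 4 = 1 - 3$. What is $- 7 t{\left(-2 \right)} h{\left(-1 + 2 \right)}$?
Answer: $\frac{35}{6} \approx 5.8333$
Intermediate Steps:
$t{\left(Y \right)} = - \frac{5}{6}$ ($t{\left(Y \right)} = \frac{5}{-4 + \left(1 - 3\right)} = \frac{5}{-4 - 2} = \frac{5}{-6} = 5 \left(- \frac{1}{6}\right) = - \frac{5}{6}$)
$- 7 t{\left(-2 \right)} h{\left(-1 + 2 \right)} = \left(-7\right) \left(- \frac{5}{6}\right) \left(-1 + 2\right) = \frac{35}{6} \cdot 1 = \frac{35}{6}$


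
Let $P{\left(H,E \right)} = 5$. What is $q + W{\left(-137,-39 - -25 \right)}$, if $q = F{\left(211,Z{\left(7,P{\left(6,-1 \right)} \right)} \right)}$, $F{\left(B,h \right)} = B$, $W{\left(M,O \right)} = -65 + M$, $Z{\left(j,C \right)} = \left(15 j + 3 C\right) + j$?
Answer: $9$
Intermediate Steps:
$Z{\left(j,C \right)} = 3 C + 16 j$ ($Z{\left(j,C \right)} = \left(3 C + 15 j\right) + j = 3 C + 16 j$)
$q = 211$
$q + W{\left(-137,-39 - -25 \right)} = 211 - 202 = 9$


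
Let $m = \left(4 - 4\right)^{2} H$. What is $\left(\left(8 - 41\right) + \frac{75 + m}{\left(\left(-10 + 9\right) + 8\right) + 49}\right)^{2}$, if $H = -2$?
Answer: $\frac{3143529}{3136} \approx 1002.4$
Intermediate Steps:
$m = 0$ ($m = \left(4 - 4\right)^{2} \left(-2\right) = 0^{2} \left(-2\right) = 0 \left(-2\right) = 0$)
$\left(\left(8 - 41\right) + \frac{75 + m}{\left(\left(-10 + 9\right) + 8\right) + 49}\right)^{2} = \left(\left(8 - 41\right) + \frac{75 + 0}{\left(\left(-10 + 9\right) + 8\right) + 49}\right)^{2} = \left(\left(8 - 41\right) + \frac{75}{\left(-1 + 8\right) + 49}\right)^{2} = \left(-33 + \frac{75}{7 + 49}\right)^{2} = \left(-33 + \frac{75}{56}\right)^{2} = \left(- \frac{1773}{56}\right)^{2} = \frac{3143529}{3136}$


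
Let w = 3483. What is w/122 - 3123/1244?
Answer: 1975923/75884 ≈ 26.039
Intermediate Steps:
w/122 - 3123/1244 = 3483/122 - 3123/1244 = 1975923/75884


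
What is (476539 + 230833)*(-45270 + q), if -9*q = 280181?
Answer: -486396768292/9 ≈ -5.4044e+10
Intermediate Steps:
q = -280181/9 (q = -1/9*280181 = -280181/9 ≈ -31131.)
(476539 + 230833)*(-45270 + q) = (476539 + 230833)*(-45270 - 280181/9) = 707372*(-687611/9) = -486396768292/9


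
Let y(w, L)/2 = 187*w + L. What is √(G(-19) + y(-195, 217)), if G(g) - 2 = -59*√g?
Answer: √(-72494 - 59*I*√19) ≈ 0.478 - 269.25*I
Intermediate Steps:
G(g) = 2 - 59*√g
y(w, L) = 2*L + 374*w (y(w, L) = 2*(187*w + L) = 2*(L + 187*w) = 2*L + 374*w)
√(G(-19) + y(-195, 217)) = √((2 - 59*I*√19) + (2*217 + 374*(-195))) = √((2 - 59*I*√19) + (434 - 72930)) = √((2 - 59*I*√19) - 72496) = √(-72494 - 59*I*√19)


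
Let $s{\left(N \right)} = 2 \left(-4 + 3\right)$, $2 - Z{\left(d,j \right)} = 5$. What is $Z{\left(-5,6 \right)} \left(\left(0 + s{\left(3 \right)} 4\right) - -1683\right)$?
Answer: $-5025$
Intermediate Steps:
$Z{\left(d,j \right)} = -3$ ($Z{\left(d,j \right)} = 2 - 5 = -3$)
$s{\left(N \right)} = -2$ ($s{\left(N \right)} = 2 \left(-1\right) = -2$)
$Z{\left(-5,6 \right)} \left(\left(0 + s{\left(3 \right)} 4\right) - -1683\right) = - 3 \left(\left(0 - 8\right) - -1683\right) = - 3 \left(\left(0 - 8\right) + 1683\right) = - 3 \left(-8 + 1683\right) = \left(-3\right) 1675 = -5025$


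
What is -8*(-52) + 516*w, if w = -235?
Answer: -120844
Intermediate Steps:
-8*(-52) + 516*w = -8*(-52) + 516*(-235) = 416 - 121260 = -120844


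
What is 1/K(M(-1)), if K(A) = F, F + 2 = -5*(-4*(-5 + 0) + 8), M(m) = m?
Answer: -1/142 ≈ -0.0070423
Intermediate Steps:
F = -142 (F = -2 - 5*(-4*(-5 + 0) + 8) = -2 - 5*(-4*(-5) + 8) = -2 - 5*(20 + 8) = -2 - 5*28 = -2 - 140 = -142)
K(A) = -142
1/K(M(-1)) = 1/(-142) = -1/142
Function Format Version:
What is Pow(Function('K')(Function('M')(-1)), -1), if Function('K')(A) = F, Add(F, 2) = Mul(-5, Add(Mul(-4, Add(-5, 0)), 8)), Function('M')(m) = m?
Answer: Rational(-1, 142) ≈ -0.0070423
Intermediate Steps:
F = -142 (F = Add(-2, Mul(-5, Add(Mul(-4, Add(-5, 0)), 8))) = Add(-2, Mul(-5, Add(Mul(-4, -5), 8))) = Add(-2, Mul(-5, Add(20, 8))) = Add(-2, Mul(-5, 28)) = Add(-2, -140) = -142)
Function('K')(A) = -142
Pow(Function('K')(Function('M')(-1)), -1) = Pow(-142, -1) = Rational(-1, 142)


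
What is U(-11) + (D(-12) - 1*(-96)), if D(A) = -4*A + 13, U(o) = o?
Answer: 146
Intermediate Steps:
D(A) = 13 - 4*A
U(-11) + (D(-12) - 1*(-96)) = -11 + ((13 - 4*(-12)) - 1*(-96)) = -11 + ((13 + 48) + 96) = -11 + (61 + 96) = -11 + 157 = 146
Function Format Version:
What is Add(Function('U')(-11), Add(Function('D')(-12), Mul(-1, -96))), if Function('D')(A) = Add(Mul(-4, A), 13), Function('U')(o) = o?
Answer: 146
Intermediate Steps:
Function('D')(A) = Add(13, Mul(-4, A))
Add(Function('U')(-11), Add(Function('D')(-12), Mul(-1, -96))) = Add(-11, Add(Add(13, Mul(-4, -12)), Mul(-1, -96))) = Add(-11, Add(Add(13, 48), 96)) = Add(-11, Add(61, 96)) = Add(-11, 157) = 146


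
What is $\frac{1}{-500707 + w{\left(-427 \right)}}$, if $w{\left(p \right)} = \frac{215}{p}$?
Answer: $- \frac{427}{213802104} \approx -1.9972 \cdot 10^{-6}$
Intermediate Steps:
$\frac{1}{-500707 + w{\left(-427 \right)}} = \frac{1}{-500707 + \frac{215}{-427}} = \frac{1}{-500707 + 215 \left(- \frac{1}{427}\right)} = \frac{1}{-500707 - \frac{215}{427}} = \frac{1}{- \frac{213802104}{427}} = - \frac{427}{213802104}$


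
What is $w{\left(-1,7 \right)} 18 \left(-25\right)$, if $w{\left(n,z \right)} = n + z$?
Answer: $-2700$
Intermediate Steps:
$w{\left(-1,7 \right)} 18 \left(-25\right) = \left(-1 + 7\right) 18 \left(-25\right) = 6 \cdot 18 \left(-25\right) = 108 \left(-25\right) = -2700$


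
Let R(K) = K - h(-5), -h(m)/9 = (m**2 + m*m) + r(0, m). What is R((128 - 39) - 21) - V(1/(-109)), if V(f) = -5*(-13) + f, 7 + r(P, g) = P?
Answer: 42511/109 ≈ 390.01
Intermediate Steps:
r(P, g) = -7 + P
V(f) = 65 + f
h(m) = 63 - 18*m**2 (h(m) = -9*((m**2 + m*m) + (-7 + 0)) = -9*((m**2 + m**2) - 7) = -9*(2*m**2 - 7) = -9*(-7 + 2*m**2) = 63 - 18*m**2)
R(K) = 387 + K (R(K) = K - (63 - 18*(-5)**2) = K - (63 - 18*25) = K - (63 - 450) = K - 1*(-387) = K + 387 = 387 + K)
R((128 - 39) - 21) - V(1/(-109)) = (387 + ((128 - 39) - 21)) - (65 + 1/(-109)) = (387 + (89 - 21)) - (65 - 1/109) = (387 + 68) - 1*7084/109 = 455 - 7084/109 = 42511/109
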